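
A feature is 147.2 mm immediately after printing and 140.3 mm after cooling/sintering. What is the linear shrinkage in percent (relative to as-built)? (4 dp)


Shrinkage = ((147.2-140.3)/147.2)*100 = 4.6875 %


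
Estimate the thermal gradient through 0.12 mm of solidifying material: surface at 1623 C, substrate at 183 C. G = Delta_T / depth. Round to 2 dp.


G = (1623-183)/0.12 = 12000.0 C/mm


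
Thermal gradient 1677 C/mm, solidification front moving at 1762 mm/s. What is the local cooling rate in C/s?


CR = 1677 * 1762 = 2954874 C/s


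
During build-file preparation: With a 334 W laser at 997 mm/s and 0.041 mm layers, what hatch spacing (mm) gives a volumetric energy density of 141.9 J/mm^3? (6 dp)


h = 334 / (141.9*997*0.041) = 0.057582 mm


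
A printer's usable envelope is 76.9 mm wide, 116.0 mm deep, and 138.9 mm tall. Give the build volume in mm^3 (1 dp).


V = 76.9 * 116.0 * 138.9 = 1239043.6 mm^3


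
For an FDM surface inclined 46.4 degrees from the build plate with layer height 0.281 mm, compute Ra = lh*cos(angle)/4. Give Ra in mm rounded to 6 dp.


Ra = 0.281 * cos(46.4) / 4 = 0.048446 mm


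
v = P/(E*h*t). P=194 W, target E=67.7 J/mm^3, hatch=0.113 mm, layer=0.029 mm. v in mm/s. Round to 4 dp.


v = 194 / (67.7*0.113*0.029) = 874.4533 mm/s


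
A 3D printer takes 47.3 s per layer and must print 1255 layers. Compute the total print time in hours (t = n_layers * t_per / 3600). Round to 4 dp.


t = 1255 * 47.3 / 3600 = 16.4893 hrs


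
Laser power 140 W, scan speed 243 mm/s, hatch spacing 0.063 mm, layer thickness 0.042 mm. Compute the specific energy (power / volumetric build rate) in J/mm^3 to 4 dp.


Build rate = 243 * 0.063 * 0.042 = 0.642978 mm^3/s
SE = 140 / 0.642978 = 217.7368 J/mm^3


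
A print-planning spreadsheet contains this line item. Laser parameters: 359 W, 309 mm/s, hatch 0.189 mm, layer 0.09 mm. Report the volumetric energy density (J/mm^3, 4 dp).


E = 359 / (309*0.189*0.09) = 68.3017 J/mm^3


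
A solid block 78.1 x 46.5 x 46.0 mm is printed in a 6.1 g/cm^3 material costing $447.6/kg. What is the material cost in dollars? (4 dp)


V = 78.1 * 46.5 * 46.0 = 167055.9 mm^3 = 167.0559 cm^3
Mass = 167.0559 * 6.1 / 1000 = 1.01904099 kg
Cost = 1.01904099 * 447.6 = 456.1227 $


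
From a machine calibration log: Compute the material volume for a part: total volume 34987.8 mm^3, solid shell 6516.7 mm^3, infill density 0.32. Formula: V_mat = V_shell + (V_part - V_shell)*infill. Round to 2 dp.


V_infill = (34987.8 - 6516.7) * 0.32 = 9110.75
V_total = 6516.7 + 9110.75 = 15627.45 mm^3


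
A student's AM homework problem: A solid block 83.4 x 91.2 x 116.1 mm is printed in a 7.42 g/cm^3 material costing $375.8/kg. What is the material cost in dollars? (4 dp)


V = 83.4 * 91.2 * 116.1 = 883065.888 mm^3 = 883.065888 cm^3
Mass = 883.065888 * 7.42 / 1000 = 6.55234889 kg
Cost = 6.55234889 * 375.8 = 2462.3727 $


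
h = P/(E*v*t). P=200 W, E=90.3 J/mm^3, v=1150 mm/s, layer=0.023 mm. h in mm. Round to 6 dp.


h = 200 / (90.3*1150*0.023) = 0.083737 mm


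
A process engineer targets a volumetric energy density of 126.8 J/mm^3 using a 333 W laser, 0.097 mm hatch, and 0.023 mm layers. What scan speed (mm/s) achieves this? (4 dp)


v = 333 / (126.8*0.097*0.023) = 1177.1327 mm/s


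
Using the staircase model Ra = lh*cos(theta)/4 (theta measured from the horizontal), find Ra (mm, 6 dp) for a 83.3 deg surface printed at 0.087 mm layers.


Ra = 0.087 * cos(83.3) / 4 = 0.002538 mm


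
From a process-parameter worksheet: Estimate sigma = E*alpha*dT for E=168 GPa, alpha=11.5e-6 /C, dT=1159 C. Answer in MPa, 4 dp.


sigma = 168*1000 * 11.5e-6 * 1159 = 2239.188 MPa


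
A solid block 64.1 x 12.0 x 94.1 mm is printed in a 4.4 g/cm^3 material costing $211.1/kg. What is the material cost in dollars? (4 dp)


V = 64.1 * 12.0 * 94.1 = 72381.72 mm^3 = 72.38172 cm^3
Mass = 72.38172 * 4.4 / 1000 = 0.31847957 kg
Cost = 0.31847957 * 211.1 = 67.231 $


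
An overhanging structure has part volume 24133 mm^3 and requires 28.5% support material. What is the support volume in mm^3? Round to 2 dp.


V_support = 24133 * 0.285 = 6877.91 mm^3


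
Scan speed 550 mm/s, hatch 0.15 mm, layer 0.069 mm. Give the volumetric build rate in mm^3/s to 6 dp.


Rate = 550 * 0.15 * 0.069 = 5.6925 mm^3/s


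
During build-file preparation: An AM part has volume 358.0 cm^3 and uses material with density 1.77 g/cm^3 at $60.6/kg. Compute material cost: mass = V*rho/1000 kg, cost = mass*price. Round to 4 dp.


Mass = 358.0*1.77/1000 = 0.63366 kg
Cost = 0.63366 * 60.6 = 38.3998 $


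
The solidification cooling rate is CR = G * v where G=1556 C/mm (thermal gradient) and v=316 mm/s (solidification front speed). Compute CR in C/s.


CR = 1556 * 316 = 491696 C/s


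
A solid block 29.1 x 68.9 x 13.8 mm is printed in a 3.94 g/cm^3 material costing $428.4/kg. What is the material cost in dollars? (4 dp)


V = 29.1 * 68.9 * 13.8 = 27668.862 mm^3 = 27.668862 cm^3
Mass = 27.668862 * 3.94 / 1000 = 0.10901532 kg
Cost = 0.10901532 * 428.4 = 46.7022 $


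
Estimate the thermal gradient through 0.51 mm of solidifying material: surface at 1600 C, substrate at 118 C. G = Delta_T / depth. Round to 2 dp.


G = (1600-118)/0.51 = 2905.88 C/mm


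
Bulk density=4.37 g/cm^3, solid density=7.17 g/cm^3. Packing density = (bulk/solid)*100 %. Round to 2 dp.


Packing = (4.37/7.17)*100 = 60.95 %


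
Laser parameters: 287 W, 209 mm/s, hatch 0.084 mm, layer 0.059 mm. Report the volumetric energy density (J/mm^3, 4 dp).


E = 287 / (209*0.084*0.059) = 277.0794 J/mm^3


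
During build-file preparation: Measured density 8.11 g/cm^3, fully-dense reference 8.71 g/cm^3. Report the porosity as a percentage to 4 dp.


Porosity = (1-8.11/8.71)*100 = 6.8886 %


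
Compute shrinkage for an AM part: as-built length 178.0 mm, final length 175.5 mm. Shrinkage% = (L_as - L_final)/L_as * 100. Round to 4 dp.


Shrinkage = ((178.0-175.5)/178.0)*100 = 1.4045 %


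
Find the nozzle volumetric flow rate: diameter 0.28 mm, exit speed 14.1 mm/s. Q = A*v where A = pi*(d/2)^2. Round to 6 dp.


A = pi*(0.28/2)^2 = 0.06157522 mm^2
Q = 0.06157522 * 14.1 = 0.868211 mm^3/s


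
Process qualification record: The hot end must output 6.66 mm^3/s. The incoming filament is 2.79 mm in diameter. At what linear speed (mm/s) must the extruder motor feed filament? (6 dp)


A = pi*(2.79/2)^2 = 6.113618
v = 6.66 / 6.113618 = 1.089371 mm/s


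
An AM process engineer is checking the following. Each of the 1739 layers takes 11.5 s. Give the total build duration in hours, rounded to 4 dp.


t = 1739 * 11.5 / 3600 = 5.5551 hrs


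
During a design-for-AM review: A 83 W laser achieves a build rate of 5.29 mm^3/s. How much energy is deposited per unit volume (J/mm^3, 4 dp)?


SE = 83 / 5.29 = 15.69 J/mm^3


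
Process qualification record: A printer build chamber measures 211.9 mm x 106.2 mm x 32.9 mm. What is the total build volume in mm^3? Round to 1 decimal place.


V = 211.9 * 106.2 * 32.9 = 740374.4 mm^3


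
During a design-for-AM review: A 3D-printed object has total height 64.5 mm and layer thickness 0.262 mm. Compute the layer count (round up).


Layers = ceil(64.5/0.262) = 247


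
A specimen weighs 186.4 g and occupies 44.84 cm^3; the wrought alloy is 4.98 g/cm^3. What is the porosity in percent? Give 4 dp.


rho_part = 186.4 / 44.84 = 4.15700268 g/cm^3
Porosity = (1 - 4.15700268/4.98)*100 = 16.5261 %


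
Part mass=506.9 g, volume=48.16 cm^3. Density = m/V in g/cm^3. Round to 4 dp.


rho = 506.9 / 48.16 = 10.5253 g/cm^3


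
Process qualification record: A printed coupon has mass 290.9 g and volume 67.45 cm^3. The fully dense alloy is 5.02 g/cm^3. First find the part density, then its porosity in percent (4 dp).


rho_part = 290.9 / 67.45 = 4.31282431 g/cm^3
Porosity = (1 - 4.31282431/5.02)*100 = 14.0872 %


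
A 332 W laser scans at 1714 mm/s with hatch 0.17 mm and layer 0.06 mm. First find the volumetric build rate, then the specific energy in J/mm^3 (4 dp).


Build rate = 1714 * 0.17 * 0.06 = 17.4828 mm^3/s
SE = 332 / 17.4828 = 18.9901 J/mm^3


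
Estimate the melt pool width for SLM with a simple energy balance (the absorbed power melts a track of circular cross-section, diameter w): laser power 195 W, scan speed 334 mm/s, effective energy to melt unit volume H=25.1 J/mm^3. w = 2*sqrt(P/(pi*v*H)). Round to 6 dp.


w = 2*sqrt(195/(pi*334*25.1)) = 0.172093 mm


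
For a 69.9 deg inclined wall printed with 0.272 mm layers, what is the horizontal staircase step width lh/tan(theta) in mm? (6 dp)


step = 0.272 / tan(69.9) = 0.099538 mm


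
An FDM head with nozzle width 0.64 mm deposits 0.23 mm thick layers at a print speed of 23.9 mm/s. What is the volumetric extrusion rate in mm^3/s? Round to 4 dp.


Rate = 0.64 * 0.23 * 23.9 = 3.5181 mm^3/s


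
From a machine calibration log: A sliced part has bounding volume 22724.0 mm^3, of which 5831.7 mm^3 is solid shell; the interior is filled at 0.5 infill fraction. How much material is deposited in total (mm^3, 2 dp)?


V_infill = (22724.0 - 5831.7) * 0.5 = 8446.15
V_total = 5831.7 + 8446.15 = 14277.85 mm^3


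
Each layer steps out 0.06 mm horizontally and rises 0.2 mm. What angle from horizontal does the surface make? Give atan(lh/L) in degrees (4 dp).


angle = atan(0.2/0.06) = 73.3008 degrees


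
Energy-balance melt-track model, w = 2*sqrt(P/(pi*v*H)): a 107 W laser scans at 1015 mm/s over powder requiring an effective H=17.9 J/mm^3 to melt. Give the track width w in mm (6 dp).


w = 2*sqrt(107/(pi*1015*17.9)) = 0.086594 mm


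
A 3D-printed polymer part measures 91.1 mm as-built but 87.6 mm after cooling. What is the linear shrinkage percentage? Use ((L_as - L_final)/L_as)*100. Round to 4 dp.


Shrinkage = ((91.1-87.6)/91.1)*100 = 3.8419 %


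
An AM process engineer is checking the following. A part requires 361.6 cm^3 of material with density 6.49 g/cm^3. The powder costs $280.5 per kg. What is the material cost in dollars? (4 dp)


Mass = 361.6*6.49/1000 = 2.346784 kg
Cost = 2.346784 * 280.5 = 658.2729 $


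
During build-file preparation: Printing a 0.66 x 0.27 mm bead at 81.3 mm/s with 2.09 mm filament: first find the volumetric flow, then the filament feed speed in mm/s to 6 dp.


Q = 0.66 * 0.27 * 81.3 = 14.48766 mm^3/s
A_fil = pi*(2.09/2)^2 = 3.43069772 mm^2
v_feed = 14.48766 / 3.43069772 = 4.222949 mm/s


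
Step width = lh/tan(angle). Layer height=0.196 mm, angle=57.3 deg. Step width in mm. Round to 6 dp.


step = 0.196 / tan(57.3) = 0.12583 mm


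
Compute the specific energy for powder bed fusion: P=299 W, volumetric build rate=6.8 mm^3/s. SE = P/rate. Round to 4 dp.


SE = 299 / 6.8 = 43.9706 J/mm^3


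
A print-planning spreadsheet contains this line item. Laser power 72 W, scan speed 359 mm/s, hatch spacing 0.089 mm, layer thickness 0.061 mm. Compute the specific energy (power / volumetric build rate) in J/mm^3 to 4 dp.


Build rate = 359 * 0.089 * 0.061 = 1.949011 mm^3/s
SE = 72 / 1.949011 = 36.9418 J/mm^3


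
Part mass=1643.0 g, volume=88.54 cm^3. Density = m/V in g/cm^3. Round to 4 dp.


rho = 1643.0 / 88.54 = 18.5566 g/cm^3


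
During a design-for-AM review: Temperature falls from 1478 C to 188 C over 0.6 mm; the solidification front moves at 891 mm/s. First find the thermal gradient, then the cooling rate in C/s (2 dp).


G = (1478-188)/0.6 = 2150.0 C/mm
CR = 2150.0 * 891 = 1915650.0 C/s


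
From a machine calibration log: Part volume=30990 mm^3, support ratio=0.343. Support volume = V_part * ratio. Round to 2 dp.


V_support = 30990 * 0.343 = 10629.57 mm^3


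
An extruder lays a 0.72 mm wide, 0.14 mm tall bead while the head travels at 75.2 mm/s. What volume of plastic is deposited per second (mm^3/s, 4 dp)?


Rate = 0.72 * 0.14 * 75.2 = 7.5802 mm^3/s


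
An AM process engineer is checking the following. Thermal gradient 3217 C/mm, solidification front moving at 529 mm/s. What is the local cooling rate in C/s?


CR = 3217 * 529 = 1701793 C/s


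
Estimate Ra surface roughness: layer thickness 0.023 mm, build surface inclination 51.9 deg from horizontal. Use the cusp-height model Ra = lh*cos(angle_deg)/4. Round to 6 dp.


Ra = 0.023 * cos(51.9) / 4 = 0.003548 mm


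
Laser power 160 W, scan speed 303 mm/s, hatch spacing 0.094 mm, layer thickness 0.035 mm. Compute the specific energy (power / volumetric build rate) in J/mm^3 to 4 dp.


Build rate = 303 * 0.094 * 0.035 = 0.99687 mm^3/s
SE = 160 / 0.99687 = 160.5024 J/mm^3


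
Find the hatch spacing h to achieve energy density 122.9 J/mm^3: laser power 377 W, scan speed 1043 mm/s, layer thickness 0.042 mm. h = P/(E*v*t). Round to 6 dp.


h = 377 / (122.9*1043*0.042) = 0.070025 mm


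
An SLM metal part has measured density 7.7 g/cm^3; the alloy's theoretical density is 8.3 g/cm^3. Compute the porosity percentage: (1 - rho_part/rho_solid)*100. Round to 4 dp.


Porosity = (1-7.7/8.3)*100 = 7.2289 %


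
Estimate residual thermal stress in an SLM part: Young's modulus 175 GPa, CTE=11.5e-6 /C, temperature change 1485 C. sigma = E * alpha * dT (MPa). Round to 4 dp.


sigma = 175*1000 * 11.5e-6 * 1485 = 2988.5625 MPa


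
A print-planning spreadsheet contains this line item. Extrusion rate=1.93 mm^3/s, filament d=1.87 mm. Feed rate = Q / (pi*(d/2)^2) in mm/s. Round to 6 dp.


A = pi*(1.87/2)^2 = 2.746459
v = 1.93 / 2.746459 = 0.702723 mm/s


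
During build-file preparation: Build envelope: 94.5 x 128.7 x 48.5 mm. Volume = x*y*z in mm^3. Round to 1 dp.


V = 94.5 * 128.7 * 48.5 = 589864.3 mm^3


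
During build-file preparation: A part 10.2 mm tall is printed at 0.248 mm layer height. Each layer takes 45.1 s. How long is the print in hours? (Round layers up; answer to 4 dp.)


Layers = ceil(10.2/0.248) = 42
t = 42 * 45.1 / 3600 = 0.5262 hrs


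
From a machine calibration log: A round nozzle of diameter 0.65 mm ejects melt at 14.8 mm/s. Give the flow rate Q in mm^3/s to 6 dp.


A = pi*(0.65/2)^2 = 0.33183072 mm^2
Q = 0.33183072 * 14.8 = 4.911095 mm^3/s


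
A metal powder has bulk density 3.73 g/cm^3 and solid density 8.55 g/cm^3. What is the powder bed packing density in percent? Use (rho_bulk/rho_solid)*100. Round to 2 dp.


Packing = (3.73/8.55)*100 = 43.63 %


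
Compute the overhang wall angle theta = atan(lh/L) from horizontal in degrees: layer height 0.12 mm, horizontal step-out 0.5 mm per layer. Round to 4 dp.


angle = atan(0.12/0.5) = 13.4957 degrees


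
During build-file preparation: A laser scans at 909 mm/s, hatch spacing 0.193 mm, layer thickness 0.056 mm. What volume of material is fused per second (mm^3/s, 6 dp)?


Rate = 909 * 0.193 * 0.056 = 9.824472 mm^3/s


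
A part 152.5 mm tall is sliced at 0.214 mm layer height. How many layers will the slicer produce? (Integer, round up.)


Layers = ceil(152.5/0.214) = 713


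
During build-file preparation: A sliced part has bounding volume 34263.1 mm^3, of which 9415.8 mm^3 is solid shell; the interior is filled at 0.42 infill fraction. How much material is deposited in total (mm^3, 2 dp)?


V_infill = (34263.1 - 9415.8) * 0.42 = 10435.87
V_total = 9415.8 + 10435.87 = 19851.67 mm^3


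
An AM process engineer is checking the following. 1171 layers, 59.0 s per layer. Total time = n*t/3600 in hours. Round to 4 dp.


t = 1171 * 59.0 / 3600 = 19.1914 hrs


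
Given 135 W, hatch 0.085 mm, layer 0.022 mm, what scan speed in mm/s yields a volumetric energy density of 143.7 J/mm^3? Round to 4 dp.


v = 135 / (143.7*0.085*0.022) = 502.3835 mm/s


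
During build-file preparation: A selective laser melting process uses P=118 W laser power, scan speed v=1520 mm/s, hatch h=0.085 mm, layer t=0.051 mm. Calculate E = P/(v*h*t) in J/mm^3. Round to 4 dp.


E = 118 / (1520*0.085*0.051) = 17.9081 J/mm^3


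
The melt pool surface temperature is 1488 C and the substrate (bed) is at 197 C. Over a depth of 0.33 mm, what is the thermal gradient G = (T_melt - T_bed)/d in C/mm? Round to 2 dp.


G = (1488-197)/0.33 = 3912.12 C/mm


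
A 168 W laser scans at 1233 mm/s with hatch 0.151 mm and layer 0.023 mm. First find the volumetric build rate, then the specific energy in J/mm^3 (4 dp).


Build rate = 1233 * 0.151 * 0.023 = 4.282209 mm^3/s
SE = 168 / 4.282209 = 39.2321 J/mm^3


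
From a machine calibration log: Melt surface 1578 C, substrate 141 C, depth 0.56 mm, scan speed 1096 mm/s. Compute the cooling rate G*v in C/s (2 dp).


G = (1578-141)/0.56 = 2566.07142857 C/mm
CR = 2566.07142857 * 1096 = 2812414.29 C/s


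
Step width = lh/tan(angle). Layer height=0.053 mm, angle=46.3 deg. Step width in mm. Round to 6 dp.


step = 0.053 / tan(46.3) = 0.050648 mm


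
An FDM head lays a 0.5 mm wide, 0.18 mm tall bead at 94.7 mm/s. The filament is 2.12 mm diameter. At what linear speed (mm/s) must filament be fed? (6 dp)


Q = 0.5 * 0.18 * 94.7 = 8.523 mm^3/s
A_fil = pi*(2.12/2)^2 = 3.52989351 mm^2
v_feed = 8.523 / 3.52989351 = 2.41452 mm/s


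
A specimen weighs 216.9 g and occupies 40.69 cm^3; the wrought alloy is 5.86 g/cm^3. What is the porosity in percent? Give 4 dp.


rho_part = 216.9 / 40.69 = 5.33054805 g/cm^3
Porosity = (1 - 5.33054805/5.86)*100 = 9.035 %


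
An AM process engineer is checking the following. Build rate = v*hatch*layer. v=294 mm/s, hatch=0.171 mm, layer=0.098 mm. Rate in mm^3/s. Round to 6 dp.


Rate = 294 * 0.171 * 0.098 = 4.926852 mm^3/s


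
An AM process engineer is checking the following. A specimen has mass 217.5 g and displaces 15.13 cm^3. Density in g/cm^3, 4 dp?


rho = 217.5 / 15.13 = 14.3754 g/cm^3


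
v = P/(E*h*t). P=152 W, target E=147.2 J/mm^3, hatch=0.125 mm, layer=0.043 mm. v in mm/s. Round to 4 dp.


v = 152 / (147.2*0.125*0.043) = 192.1132 mm/s


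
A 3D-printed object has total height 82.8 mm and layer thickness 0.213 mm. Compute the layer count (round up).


Layers = ceil(82.8/0.213) = 389


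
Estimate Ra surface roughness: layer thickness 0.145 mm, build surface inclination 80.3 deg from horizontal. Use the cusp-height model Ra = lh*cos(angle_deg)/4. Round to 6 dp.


Ra = 0.145 * cos(80.3) / 4 = 0.006108 mm


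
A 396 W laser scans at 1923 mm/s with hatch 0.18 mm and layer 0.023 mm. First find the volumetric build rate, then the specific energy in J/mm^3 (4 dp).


Build rate = 1923 * 0.18 * 0.023 = 7.96122 mm^3/s
SE = 396 / 7.96122 = 49.7411 J/mm^3


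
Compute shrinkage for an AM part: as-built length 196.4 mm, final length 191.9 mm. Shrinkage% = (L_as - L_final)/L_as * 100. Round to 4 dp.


Shrinkage = ((196.4-191.9)/196.4)*100 = 2.2912 %


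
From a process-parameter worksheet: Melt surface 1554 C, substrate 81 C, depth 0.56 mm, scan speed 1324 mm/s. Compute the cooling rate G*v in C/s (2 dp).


G = (1554-81)/0.56 = 2630.35714286 C/mm
CR = 2630.35714286 * 1324 = 3482592.86 C/s


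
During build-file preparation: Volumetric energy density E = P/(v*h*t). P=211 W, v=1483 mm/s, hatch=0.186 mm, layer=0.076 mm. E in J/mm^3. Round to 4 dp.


E = 211 / (1483*0.186*0.076) = 10.065 J/mm^3


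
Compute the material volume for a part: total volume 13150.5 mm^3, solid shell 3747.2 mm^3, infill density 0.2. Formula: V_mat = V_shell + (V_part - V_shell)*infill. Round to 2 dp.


V_infill = (13150.5 - 3747.2) * 0.2 = 1880.66
V_total = 3747.2 + 1880.66 = 5627.86 mm^3


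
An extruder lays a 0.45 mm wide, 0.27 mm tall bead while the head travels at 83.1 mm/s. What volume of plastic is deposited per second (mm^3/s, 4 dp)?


Rate = 0.45 * 0.27 * 83.1 = 10.0967 mm^3/s


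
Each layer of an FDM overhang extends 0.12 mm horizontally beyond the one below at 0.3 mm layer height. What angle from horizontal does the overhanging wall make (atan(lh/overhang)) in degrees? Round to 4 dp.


angle = atan(0.3/0.12) = 68.1986 degrees


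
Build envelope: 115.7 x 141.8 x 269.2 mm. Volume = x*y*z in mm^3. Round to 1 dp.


V = 115.7 * 141.8 * 269.2 = 4416565.2 mm^3


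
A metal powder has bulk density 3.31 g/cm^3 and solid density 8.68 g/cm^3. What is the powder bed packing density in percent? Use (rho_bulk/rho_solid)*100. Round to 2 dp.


Packing = (3.31/8.68)*100 = 38.13 %


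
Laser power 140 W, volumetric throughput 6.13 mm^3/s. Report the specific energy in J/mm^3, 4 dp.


SE = 140 / 6.13 = 22.8385 J/mm^3


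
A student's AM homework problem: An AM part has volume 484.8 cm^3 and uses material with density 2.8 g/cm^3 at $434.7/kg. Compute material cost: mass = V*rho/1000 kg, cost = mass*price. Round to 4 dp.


Mass = 484.8*2.8/1000 = 1.35744 kg
Cost = 1.35744 * 434.7 = 590.0792 $


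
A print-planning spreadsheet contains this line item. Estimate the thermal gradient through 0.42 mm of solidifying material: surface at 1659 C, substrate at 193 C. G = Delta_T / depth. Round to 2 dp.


G = (1659-193)/0.42 = 3490.48 C/mm


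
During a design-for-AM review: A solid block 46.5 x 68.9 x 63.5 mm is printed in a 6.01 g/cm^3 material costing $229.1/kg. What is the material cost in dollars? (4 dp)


V = 46.5 * 68.9 * 63.5 = 203444.475 mm^3 = 203.444475 cm^3
Mass = 203.444475 * 6.01 / 1000 = 1.22270129 kg
Cost = 1.22270129 * 229.1 = 280.1209 $


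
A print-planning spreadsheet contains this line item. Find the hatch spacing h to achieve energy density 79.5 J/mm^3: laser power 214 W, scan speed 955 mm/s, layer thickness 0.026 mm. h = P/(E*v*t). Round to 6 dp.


h = 214 / (79.5*955*0.026) = 0.10841 mm


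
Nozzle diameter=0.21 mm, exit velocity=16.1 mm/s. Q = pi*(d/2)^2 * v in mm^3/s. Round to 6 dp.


A = pi*(0.21/2)^2 = 0.03463606 mm^2
Q = 0.03463606 * 16.1 = 0.557641 mm^3/s


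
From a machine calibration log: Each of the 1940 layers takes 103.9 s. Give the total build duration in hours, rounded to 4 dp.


t = 1940 * 103.9 / 3600 = 55.9906 hrs


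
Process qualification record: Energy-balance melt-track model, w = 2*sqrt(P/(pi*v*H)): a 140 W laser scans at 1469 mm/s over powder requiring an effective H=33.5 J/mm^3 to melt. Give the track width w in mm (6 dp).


w = 2*sqrt(140/(pi*1469*33.5)) = 0.060185 mm


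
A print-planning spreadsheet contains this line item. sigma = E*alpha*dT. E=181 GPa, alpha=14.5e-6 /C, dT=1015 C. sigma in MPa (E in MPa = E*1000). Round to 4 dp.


sigma = 181*1000 * 14.5e-6 * 1015 = 2663.8675 MPa


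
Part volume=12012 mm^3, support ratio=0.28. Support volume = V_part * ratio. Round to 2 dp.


V_support = 12012 * 0.28 = 3363.36 mm^3


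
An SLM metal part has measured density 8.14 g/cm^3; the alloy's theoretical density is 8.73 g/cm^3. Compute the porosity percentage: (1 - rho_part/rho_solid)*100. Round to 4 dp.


Porosity = (1-8.14/8.73)*100 = 6.7583 %


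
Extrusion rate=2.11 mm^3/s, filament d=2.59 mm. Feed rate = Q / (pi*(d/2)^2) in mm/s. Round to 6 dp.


A = pi*(2.59/2)^2 = 5.268529
v = 2.11 / 5.268529 = 0.400491 mm/s


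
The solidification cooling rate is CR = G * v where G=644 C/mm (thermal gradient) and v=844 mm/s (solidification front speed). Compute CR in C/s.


CR = 644 * 844 = 543536 C/s


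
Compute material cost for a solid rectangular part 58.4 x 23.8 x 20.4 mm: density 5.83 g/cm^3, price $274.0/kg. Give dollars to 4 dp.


V = 58.4 * 23.8 * 20.4 = 28354.368 mm^3 = 28.354368 cm^3
Mass = 28.354368 * 5.83 / 1000 = 0.16530597 kg
Cost = 0.16530597 * 274.0 = 45.2938 $


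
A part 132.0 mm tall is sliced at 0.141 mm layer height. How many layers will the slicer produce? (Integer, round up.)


Layers = ceil(132.0/0.141) = 937


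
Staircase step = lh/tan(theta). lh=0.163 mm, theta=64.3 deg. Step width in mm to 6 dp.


step = 0.163 / tan(64.3) = 0.078447 mm


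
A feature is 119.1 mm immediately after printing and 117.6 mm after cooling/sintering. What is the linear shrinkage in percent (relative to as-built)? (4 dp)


Shrinkage = ((119.1-117.6)/119.1)*100 = 1.2594 %


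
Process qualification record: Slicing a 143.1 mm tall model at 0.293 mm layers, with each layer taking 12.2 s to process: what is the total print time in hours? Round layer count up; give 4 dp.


Layers = ceil(143.1/0.293) = 489
t = 489 * 12.2 / 3600 = 1.6572 hrs


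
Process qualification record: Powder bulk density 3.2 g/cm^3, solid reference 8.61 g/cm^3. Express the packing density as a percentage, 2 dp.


Packing = (3.2/8.61)*100 = 37.17 %


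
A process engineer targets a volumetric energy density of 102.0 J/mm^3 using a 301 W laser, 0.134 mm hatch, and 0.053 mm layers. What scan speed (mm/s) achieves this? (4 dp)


v = 301 / (102.0*0.134*0.053) = 415.514 mm/s


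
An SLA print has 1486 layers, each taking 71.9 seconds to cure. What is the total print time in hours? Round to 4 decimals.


t = 1486 * 71.9 / 3600 = 29.6787 hrs


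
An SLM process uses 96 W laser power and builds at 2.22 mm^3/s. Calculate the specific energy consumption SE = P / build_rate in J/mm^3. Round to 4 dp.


SE = 96 / 2.22 = 43.2432 J/mm^3


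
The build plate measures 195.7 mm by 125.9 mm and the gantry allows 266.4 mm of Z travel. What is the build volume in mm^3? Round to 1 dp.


V = 195.7 * 125.9 * 266.4 = 6563731.0 mm^3


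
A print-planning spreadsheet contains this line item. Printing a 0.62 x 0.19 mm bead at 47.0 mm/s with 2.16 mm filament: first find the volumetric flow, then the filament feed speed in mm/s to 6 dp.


Q = 0.62 * 0.19 * 47.0 = 5.5366 mm^3/s
A_fil = pi*(2.16/2)^2 = 3.66435367 mm^2
v_feed = 5.5366 / 3.66435367 = 1.510935 mm/s


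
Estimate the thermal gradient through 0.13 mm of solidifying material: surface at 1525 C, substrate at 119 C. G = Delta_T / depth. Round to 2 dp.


G = (1525-119)/0.13 = 10815.38 C/mm


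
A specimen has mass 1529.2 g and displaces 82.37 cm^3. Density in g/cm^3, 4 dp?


rho = 1529.2 / 82.37 = 18.565 g/cm^3


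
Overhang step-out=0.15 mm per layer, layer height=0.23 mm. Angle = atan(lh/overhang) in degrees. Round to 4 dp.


angle = atan(0.23/0.15) = 56.8887 degrees


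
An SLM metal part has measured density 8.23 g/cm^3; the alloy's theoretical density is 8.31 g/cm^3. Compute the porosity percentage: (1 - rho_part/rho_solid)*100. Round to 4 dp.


Porosity = (1-8.23/8.31)*100 = 0.9627 %


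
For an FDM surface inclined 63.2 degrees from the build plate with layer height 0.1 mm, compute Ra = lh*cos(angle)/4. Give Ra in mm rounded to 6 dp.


Ra = 0.1 * cos(63.2) / 4 = 0.011272 mm


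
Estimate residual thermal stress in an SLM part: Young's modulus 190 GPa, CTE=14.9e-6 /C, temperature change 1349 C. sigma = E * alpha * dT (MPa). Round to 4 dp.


sigma = 190*1000 * 14.9e-6 * 1349 = 3819.019 MPa


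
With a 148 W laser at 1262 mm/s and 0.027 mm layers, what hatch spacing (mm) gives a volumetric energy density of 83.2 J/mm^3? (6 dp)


h = 148 / (83.2*1262*0.027) = 0.052205 mm


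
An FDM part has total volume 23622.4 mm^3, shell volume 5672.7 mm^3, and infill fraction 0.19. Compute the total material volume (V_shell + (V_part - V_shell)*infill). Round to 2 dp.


V_infill = (23622.4 - 5672.7) * 0.19 = 3410.44
V_total = 5672.7 + 3410.44 = 9083.14 mm^3


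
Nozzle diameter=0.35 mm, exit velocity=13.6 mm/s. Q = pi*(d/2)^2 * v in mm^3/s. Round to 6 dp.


A = pi*(0.35/2)^2 = 0.09621128 mm^2
Q = 0.09621128 * 13.6 = 1.308473 mm^3/s


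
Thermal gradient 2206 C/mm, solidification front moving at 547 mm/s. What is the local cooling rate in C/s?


CR = 2206 * 547 = 1206682 C/s


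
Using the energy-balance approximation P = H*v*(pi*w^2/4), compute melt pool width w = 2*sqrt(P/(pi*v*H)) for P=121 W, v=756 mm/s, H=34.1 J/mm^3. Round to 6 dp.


w = 2*sqrt(121/(pi*756*34.1)) = 0.077305 mm


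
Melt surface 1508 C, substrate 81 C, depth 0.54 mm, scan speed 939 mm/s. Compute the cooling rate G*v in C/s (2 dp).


G = (1508-81)/0.54 = 2642.59259259 C/mm
CR = 2642.59259259 * 939 = 2481394.44 C/s


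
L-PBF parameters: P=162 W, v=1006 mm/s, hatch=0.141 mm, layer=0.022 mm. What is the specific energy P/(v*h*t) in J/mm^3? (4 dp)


Build rate = 1006 * 0.141 * 0.022 = 3.120612 mm^3/s
SE = 162 / 3.120612 = 51.9129 J/mm^3


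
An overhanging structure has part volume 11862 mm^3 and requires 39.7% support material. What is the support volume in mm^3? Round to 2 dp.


V_support = 11862 * 0.397 = 4709.21 mm^3


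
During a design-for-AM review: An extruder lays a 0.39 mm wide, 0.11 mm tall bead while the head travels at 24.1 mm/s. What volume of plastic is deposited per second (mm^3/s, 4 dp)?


Rate = 0.39 * 0.11 * 24.1 = 1.0339 mm^3/s


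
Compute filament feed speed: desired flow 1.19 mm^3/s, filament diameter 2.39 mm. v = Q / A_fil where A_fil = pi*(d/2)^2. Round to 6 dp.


A = pi*(2.39/2)^2 = 4.486273
v = 1.19 / 4.486273 = 0.265254 mm/s


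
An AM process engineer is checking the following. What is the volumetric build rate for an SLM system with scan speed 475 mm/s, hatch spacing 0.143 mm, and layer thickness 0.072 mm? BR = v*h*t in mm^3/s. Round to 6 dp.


Rate = 475 * 0.143 * 0.072 = 4.8906 mm^3/s


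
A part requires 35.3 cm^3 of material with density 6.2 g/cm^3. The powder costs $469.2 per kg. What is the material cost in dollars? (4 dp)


Mass = 35.3*6.2/1000 = 0.21886 kg
Cost = 0.21886 * 469.2 = 102.6891 $


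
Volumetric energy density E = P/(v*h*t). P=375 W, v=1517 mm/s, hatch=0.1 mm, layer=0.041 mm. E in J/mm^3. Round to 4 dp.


E = 375 / (1517*0.1*0.041) = 60.2923 J/mm^3


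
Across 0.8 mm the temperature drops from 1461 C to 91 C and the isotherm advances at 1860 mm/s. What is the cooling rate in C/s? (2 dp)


G = (1461-91)/0.8 = 1712.5 C/mm
CR = 1712.5 * 1860 = 3185250.0 C/s


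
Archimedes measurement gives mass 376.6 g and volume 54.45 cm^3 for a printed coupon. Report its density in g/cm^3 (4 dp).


rho = 376.6 / 54.45 = 6.9164 g/cm^3


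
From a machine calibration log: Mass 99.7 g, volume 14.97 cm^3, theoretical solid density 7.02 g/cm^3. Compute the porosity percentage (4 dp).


rho_part = 99.7 / 14.97 = 6.65998664 g/cm^3
Porosity = (1 - 6.65998664/7.02)*100 = 5.1284 %


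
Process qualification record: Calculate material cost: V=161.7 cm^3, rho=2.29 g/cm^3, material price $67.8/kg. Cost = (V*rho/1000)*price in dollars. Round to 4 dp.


Mass = 161.7*2.29/1000 = 0.370293 kg
Cost = 0.370293 * 67.8 = 25.1059 $


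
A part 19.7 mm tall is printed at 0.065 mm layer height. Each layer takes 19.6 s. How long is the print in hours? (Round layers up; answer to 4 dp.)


Layers = ceil(19.7/0.065) = 304
t = 304 * 19.6 / 3600 = 1.6551 hrs


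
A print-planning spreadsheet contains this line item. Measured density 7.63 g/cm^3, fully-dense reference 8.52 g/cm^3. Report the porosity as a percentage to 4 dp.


Porosity = (1-7.63/8.52)*100 = 10.446 %


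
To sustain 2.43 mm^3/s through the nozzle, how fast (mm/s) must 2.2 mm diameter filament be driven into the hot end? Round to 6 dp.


A = pi*(2.2/2)^2 = 3.801327
v = 2.43 / 3.801327 = 0.63925 mm/s


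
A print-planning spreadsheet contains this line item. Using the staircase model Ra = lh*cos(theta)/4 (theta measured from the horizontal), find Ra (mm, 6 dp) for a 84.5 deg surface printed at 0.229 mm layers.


Ra = 0.229 * cos(84.5) / 4 = 0.005487 mm


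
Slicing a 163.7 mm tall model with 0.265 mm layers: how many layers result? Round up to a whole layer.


Layers = ceil(163.7/0.265) = 618


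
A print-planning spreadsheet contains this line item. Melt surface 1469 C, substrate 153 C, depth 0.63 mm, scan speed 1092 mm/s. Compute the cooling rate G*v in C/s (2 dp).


G = (1469-153)/0.63 = 2088.88888889 C/mm
CR = 2088.88888889 * 1092 = 2281066.67 C/s


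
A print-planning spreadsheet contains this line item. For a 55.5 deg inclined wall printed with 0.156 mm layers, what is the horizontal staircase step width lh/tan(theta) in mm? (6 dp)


step = 0.156 / tan(55.5) = 0.107216 mm


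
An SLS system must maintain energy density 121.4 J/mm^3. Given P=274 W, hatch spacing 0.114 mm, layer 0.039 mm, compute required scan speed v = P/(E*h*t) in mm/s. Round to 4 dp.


v = 274 / (121.4*0.114*0.039) = 507.6477 mm/s


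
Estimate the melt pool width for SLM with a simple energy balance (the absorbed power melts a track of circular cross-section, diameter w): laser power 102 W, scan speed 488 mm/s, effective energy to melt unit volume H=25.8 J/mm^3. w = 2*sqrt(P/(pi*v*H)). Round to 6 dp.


w = 2*sqrt(102/(pi*488*25.8)) = 0.101563 mm


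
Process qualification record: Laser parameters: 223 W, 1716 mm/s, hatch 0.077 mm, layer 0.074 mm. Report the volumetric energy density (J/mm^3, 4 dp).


E = 223 / (1716*0.077*0.074) = 22.8068 J/mm^3


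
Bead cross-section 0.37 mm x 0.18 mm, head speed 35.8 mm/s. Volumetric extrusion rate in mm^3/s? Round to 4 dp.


Rate = 0.37 * 0.18 * 35.8 = 2.3843 mm^3/s


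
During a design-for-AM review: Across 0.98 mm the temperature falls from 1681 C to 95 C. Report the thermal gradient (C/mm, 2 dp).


G = (1681-95)/0.98 = 1618.37 C/mm


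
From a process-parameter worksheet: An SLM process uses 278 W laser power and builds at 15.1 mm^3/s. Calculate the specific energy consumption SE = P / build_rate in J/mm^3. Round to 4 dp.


SE = 278 / 15.1 = 18.4106 J/mm^3


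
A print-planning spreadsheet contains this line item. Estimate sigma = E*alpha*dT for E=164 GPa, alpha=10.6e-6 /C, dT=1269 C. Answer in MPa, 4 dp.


sigma = 164*1000 * 10.6e-6 * 1269 = 2206.0296 MPa


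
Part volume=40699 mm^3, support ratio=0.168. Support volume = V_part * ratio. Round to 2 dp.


V_support = 40699 * 0.168 = 6837.43 mm^3


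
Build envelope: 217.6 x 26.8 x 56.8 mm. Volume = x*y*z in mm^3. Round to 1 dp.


V = 217.6 * 26.8 * 56.8 = 331239.4 mm^3


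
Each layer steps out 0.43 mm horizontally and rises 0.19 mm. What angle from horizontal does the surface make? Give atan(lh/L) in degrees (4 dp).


angle = atan(0.19/0.43) = 23.8387 degrees


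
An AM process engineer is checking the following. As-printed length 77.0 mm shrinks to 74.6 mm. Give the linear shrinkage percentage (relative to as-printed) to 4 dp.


Shrinkage = ((77.0-74.6)/77.0)*100 = 3.1169 %


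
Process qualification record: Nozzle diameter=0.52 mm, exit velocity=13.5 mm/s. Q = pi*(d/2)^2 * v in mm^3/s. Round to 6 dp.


A = pi*(0.52/2)^2 = 0.21237166 mm^2
Q = 0.21237166 * 13.5 = 2.867017 mm^3/s


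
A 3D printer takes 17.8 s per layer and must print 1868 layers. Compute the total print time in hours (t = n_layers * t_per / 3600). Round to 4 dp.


t = 1868 * 17.8 / 3600 = 9.2362 hrs


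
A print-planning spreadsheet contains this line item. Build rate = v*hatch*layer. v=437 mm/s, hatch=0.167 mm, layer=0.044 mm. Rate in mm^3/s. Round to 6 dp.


Rate = 437 * 0.167 * 0.044 = 3.211076 mm^3/s


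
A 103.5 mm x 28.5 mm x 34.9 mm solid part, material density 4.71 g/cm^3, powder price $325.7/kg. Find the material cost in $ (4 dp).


V = 103.5 * 28.5 * 34.9 = 102946.275 mm^3 = 102.946275 cm^3
Mass = 102.946275 * 4.71 / 1000 = 0.48487696 kg
Cost = 0.48487696 * 325.7 = 157.9244 $


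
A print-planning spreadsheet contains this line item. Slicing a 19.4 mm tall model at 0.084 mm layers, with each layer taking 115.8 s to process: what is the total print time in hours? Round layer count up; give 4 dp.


Layers = ceil(19.4/0.084) = 231
t = 231 * 115.8 / 3600 = 7.4305 hrs


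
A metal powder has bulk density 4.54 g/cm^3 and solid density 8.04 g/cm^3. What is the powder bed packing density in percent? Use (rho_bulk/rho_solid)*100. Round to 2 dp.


Packing = (4.54/8.04)*100 = 56.47 %


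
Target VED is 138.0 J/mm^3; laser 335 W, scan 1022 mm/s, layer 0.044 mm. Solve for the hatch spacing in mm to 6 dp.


h = 335 / (138.0*1022*0.044) = 0.053984 mm


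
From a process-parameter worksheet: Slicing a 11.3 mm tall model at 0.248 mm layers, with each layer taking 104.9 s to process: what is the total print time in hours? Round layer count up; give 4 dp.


Layers = ceil(11.3/0.248) = 46
t = 46 * 104.9 / 3600 = 1.3404 hrs


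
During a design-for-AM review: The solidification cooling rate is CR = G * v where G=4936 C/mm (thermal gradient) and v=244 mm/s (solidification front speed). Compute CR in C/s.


CR = 4936 * 244 = 1204384 C/s


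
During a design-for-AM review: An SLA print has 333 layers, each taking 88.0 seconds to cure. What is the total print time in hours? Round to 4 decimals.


t = 333 * 88.0 / 3600 = 8.14 hrs


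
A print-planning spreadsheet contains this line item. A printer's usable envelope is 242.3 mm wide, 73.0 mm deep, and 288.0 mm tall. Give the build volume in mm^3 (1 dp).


V = 242.3 * 73.0 * 288.0 = 5094115.2 mm^3


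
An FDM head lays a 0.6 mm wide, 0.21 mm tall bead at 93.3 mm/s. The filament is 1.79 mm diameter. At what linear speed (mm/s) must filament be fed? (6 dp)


Q = 0.6 * 0.21 * 93.3 = 11.7558 mm^3/s
A_fil = pi*(1.79/2)^2 = 2.51649426 mm^2
v_feed = 11.7558 / 2.51649426 = 4.671499 mm/s


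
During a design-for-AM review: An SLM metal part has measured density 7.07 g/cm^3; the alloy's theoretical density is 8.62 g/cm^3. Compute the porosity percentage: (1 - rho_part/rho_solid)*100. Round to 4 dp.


Porosity = (1-7.07/8.62)*100 = 17.9814 %


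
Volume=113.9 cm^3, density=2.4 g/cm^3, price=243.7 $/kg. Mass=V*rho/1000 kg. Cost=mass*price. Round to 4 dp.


Mass = 113.9*2.4/1000 = 0.27336 kg
Cost = 0.27336 * 243.7 = 66.6178 $


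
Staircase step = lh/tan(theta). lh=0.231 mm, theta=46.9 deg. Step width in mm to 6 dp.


step = 0.231 / tan(46.9) = 0.216166 mm


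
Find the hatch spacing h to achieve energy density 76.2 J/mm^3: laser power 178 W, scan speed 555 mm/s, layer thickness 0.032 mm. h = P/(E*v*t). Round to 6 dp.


h = 178 / (76.2*555*0.032) = 0.131529 mm


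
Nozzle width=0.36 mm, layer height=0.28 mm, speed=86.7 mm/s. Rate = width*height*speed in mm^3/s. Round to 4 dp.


Rate = 0.36 * 0.28 * 86.7 = 8.7394 mm^3/s


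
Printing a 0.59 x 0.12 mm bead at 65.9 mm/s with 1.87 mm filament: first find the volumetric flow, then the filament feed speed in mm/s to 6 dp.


Q = 0.59 * 0.12 * 65.9 = 4.66572 mm^3/s
A_fil = pi*(1.87/2)^2 = 2.74645884 mm^2
v_feed = 4.66572 / 2.74645884 = 1.698813 mm/s


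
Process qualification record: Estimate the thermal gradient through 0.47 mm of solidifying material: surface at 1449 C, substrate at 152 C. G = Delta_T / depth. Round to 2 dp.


G = (1449-152)/0.47 = 2759.57 C/mm


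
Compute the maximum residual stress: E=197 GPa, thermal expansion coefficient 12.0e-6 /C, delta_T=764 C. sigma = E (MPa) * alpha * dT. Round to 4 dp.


sigma = 197*1000 * 12.0e-6 * 764 = 1806.096 MPa


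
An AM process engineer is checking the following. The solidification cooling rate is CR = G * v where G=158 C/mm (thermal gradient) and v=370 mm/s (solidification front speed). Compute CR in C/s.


CR = 158 * 370 = 58460 C/s


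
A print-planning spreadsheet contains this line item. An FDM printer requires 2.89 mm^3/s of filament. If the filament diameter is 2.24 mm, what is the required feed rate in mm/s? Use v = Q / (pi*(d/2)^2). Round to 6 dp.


A = pi*(2.24/2)^2 = 3.940814
v = 2.89 / 3.940814 = 0.733351 mm/s


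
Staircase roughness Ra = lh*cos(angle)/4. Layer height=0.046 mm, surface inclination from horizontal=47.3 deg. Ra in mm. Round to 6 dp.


Ra = 0.046 * cos(47.3) / 4 = 0.007799 mm


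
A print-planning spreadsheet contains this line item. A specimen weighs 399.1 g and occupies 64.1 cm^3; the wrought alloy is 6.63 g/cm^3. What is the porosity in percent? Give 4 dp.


rho_part = 399.1 / 64.1 = 6.22620905 g/cm^3
Porosity = (1 - 6.22620905/6.63)*100 = 6.0904 %
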